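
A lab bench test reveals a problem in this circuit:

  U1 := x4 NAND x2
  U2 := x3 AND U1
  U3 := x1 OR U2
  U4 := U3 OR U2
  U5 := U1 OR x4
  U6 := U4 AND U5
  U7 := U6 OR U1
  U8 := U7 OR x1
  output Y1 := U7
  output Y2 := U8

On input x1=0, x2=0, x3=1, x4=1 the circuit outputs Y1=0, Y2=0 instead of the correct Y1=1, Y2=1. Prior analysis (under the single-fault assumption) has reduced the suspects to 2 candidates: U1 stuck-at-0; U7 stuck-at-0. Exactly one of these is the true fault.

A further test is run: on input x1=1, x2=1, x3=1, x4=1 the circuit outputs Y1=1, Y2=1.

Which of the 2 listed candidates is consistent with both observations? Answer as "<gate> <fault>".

Evaluate each candidate on input x1=1, x2=1, x3=1, x4=1:
  U1 stuck-at-0: U1=0 [stuck-at-0], U2=0, U3=1, U4=1, U5=1, U6=1, U7=1, U8=1 → Y1=1, Y2=1 — matches
  U7 stuck-at-0: U1=0, U2=0, U3=1, U4=1, U5=1, U6=1, U7=0 [stuck-at-0], U8=1 → Y1=0, Y2=1 — eliminated
Only U1 stuck-at-0 reproduces the observed Y1=1, Y2=1.

U1 stuck-at-0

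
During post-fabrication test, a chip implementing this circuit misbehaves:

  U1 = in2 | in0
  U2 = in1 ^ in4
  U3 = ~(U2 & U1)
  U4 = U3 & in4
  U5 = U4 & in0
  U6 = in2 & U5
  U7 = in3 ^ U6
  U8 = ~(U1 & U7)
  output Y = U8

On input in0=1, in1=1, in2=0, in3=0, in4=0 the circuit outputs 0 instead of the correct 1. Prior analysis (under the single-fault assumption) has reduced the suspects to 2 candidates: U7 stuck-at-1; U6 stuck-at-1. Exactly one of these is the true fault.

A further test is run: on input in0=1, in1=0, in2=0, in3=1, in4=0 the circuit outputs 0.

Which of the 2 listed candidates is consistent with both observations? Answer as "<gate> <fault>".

Evaluate each candidate on input in0=1, in1=0, in2=0, in3=1, in4=0:
  U7 stuck-at-1: U1=1, U2=0, U3=1, U4=0, U5=0, U6=0, U7=1 [stuck-at-1], U8=0 → 0 — matches
  U6 stuck-at-1: U1=1, U2=0, U3=1, U4=0, U5=0, U6=1 [stuck-at-1], U7=0, U8=1 → 1 — eliminated
Only U7 stuck-at-1 reproduces the observed 0.

U7 stuck-at-1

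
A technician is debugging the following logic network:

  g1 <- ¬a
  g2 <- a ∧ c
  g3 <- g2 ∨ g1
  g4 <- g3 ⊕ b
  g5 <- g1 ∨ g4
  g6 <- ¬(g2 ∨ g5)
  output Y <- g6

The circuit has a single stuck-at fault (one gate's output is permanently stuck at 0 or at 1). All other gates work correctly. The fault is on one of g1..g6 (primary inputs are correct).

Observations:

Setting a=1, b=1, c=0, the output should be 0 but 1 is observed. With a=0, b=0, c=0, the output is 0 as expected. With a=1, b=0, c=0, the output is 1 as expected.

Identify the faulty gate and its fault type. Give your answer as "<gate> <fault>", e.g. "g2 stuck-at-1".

g4 stuck-at-0

Fault-free values for test 1 (a=1, b=1, c=0): g1=0, g2=0, g3=0, g4=1, g5=1, g6=0, giving Y=0. Observed 1.
Test 1: faults giving observed 1 are {g3 stuck-at-1, g4 stuck-at-0, g5 stuck-at-0, g6 stuck-at-1}.
Test 2 (a=0, b=0, c=0): fault-free g1=1, g2=0, g3=1, g4=1, g5=1, g6=0 → 0; observed 0. Eliminates g5 stuck-at-0, g6 stuck-at-1.
Test 3 (a=1, b=0, c=0): fault-free g1=0, g2=0, g3=0, g4=0, g5=0, g6=1 → 1; observed 1. Eliminates g3 stuck-at-1.
Only g4 stuck-at-0 is consistent with every test.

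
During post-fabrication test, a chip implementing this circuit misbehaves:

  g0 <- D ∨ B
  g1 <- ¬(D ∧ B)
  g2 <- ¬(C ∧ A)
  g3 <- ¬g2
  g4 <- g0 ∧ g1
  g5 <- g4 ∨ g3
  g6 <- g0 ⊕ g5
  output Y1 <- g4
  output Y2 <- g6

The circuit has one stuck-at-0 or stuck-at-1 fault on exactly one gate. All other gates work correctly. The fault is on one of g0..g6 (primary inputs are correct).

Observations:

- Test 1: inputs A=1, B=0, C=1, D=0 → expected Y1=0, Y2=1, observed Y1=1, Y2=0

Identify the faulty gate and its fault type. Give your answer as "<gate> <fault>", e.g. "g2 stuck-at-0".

Fault-free values for test 1 (A=1, B=0, C=1, D=0): g0=0, g1=1, g2=0, g3=1, g4=0, g5=1, g6=1, giving Y1=0, Y2=1. Observed Y1=1, Y2=0.
Test 1: faults giving observed Y1=1, Y2=0 are {g0 stuck-at-1}.
Only g0 stuck-at-1 is consistent with every test.

g0 stuck-at-1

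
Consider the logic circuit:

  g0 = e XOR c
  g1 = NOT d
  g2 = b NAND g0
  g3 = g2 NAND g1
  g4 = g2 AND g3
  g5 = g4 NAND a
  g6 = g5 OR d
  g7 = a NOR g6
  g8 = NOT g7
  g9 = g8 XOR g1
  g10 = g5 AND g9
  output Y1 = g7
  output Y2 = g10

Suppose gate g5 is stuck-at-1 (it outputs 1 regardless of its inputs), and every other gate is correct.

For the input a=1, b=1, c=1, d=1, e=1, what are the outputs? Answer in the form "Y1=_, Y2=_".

Y1=0, Y2=1

Propagate with g5 forced: g0=0, g1=0, g2=1, g3=1, g4=1, g5=1 [stuck-at-1], g6=1, g7=0, g8=1, g9=1, g10=1.
So the outputs are Y1=0, Y2=1. (Without the fault they would be Y1=0, Y2=0.)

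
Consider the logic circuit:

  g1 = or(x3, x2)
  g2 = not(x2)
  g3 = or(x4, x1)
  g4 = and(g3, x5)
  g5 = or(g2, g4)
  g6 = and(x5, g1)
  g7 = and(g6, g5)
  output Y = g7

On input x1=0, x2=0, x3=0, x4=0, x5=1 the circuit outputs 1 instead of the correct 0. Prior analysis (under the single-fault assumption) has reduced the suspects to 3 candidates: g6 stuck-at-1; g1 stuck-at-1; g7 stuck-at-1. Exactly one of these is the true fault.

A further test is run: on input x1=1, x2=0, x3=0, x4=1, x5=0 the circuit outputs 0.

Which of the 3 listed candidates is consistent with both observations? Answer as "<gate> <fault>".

g1 stuck-at-1

Evaluate each candidate on input x1=1, x2=0, x3=0, x4=1, x5=0:
  g6 stuck-at-1: g1=0, g2=1, g3=1, g4=0, g5=1, g6=1 [stuck-at-1], g7=1 → 1 — eliminated
  g1 stuck-at-1: g1=1 [stuck-at-1], g2=1, g3=1, g4=0, g5=1, g6=0, g7=0 → 0 — matches
  g7 stuck-at-1: g1=0, g2=1, g3=1, g4=0, g5=1, g6=0, g7=1 [stuck-at-1] → 1 — eliminated
Only g1 stuck-at-1 reproduces the observed 0.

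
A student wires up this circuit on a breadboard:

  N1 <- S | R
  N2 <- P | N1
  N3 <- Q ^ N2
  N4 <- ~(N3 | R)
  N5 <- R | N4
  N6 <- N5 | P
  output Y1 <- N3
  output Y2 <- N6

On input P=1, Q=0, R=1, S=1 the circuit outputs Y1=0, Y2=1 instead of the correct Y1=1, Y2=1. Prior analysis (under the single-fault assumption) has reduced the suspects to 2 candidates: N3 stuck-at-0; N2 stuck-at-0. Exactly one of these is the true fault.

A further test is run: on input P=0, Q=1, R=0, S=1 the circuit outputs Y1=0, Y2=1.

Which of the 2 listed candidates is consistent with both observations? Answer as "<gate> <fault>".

N3 stuck-at-0

Evaluate each candidate on input P=0, Q=1, R=0, S=1:
  N3 stuck-at-0: N1=1, N2=1, N3=0 [stuck-at-0], N4=1, N5=1, N6=1 → Y1=0, Y2=1 — matches
  N2 stuck-at-0: N1=1, N2=0 [stuck-at-0], N3=1, N4=0, N5=0, N6=0 → Y1=1, Y2=0 — eliminated
Only N3 stuck-at-0 reproduces the observed Y1=0, Y2=1.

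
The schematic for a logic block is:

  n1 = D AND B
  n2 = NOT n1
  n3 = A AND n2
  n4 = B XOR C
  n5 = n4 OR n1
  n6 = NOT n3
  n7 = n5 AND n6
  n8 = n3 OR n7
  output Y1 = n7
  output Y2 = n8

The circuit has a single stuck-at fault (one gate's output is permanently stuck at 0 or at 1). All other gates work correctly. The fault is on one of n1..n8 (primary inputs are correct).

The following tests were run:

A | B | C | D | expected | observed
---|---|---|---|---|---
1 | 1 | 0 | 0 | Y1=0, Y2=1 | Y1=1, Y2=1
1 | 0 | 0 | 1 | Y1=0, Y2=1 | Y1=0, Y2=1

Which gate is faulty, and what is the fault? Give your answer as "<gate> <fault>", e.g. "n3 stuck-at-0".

Fault-free values for test 1 (A=1, B=1, C=0, D=0): n1=0, n2=1, n3=1, n4=1, n5=1, n6=0, n7=0, n8=1, giving Y1=0, Y2=1. Observed Y1=1, Y2=1.
Test 1: faults giving observed Y1=1, Y2=1 are {n1 stuck-at-1, n2 stuck-at-0, n3 stuck-at-0, n6 stuck-at-1, n7 stuck-at-1}.
Test 2 (A=1, B=0, C=0, D=1): fault-free n1=0, n2=1, n3=1, n4=0, n5=0, n6=0, n7=0, n8=1 → Y1=0, Y2=1; observed Y1=0, Y2=1. Eliminates n1 stuck-at-1, n2 stuck-at-0, n3 stuck-at-0, n7 stuck-at-1.
Only n6 stuck-at-1 is consistent with every test.

n6 stuck-at-1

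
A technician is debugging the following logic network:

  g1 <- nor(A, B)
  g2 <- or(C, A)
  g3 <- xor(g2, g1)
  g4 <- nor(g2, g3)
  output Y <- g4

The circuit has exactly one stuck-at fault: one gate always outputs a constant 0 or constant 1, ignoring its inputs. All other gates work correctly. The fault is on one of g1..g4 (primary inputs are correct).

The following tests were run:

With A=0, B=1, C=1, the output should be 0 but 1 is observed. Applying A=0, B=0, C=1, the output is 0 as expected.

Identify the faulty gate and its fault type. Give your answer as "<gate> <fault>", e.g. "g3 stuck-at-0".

Fault-free values for test 1 (A=0, B=1, C=1): g1=0, g2=1, g3=1, g4=0, giving Y=0. Observed 1.
Test 1: faults giving observed 1 are {g2 stuck-at-0, g4 stuck-at-1}.
Test 2 (A=0, B=0, C=1): fault-free g1=1, g2=1, g3=0, g4=0 → 0; observed 0. Eliminates g4 stuck-at-1.
Only g2 stuck-at-0 is consistent with every test.

g2 stuck-at-0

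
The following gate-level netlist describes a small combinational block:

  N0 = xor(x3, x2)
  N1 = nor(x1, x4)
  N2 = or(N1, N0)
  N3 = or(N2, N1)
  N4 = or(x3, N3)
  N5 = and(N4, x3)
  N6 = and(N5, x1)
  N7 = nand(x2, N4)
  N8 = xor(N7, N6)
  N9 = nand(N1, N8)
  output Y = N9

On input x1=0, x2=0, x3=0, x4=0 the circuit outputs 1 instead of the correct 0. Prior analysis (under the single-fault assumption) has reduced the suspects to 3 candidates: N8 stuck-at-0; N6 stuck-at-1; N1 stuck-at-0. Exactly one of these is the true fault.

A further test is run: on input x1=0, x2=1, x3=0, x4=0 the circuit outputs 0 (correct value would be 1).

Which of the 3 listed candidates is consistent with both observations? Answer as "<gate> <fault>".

Evaluate each candidate on input x1=0, x2=1, x3=0, x4=0:
  N8 stuck-at-0: N0=1, N1=1, N2=1, N3=1, N4=1, N5=0, N6=0, N7=0, N8=0 [stuck-at-0], N9=1 → 1 — eliminated
  N6 stuck-at-1: N0=1, N1=1, N2=1, N3=1, N4=1, N5=0, N6=1 [stuck-at-1], N7=0, N8=1, N9=0 → 0 — matches
  N1 stuck-at-0: N0=1, N1=0 [stuck-at-0], N2=1, N3=1, N4=1, N5=0, N6=0, N7=0, N8=0, N9=1 → 1 — eliminated
Only N6 stuck-at-1 reproduces the observed 0.

N6 stuck-at-1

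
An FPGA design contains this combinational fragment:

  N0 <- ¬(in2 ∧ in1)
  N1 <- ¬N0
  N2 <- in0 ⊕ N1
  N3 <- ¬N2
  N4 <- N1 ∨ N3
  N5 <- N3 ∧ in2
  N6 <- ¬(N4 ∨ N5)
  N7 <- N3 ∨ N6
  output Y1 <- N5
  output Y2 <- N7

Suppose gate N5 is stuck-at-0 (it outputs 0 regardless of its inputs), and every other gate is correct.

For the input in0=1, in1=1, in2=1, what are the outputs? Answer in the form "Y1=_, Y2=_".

Y1=0, Y2=1

Propagate with N5 forced: N0=0, N1=1, N2=0, N3=1, N4=1, N5=0 [stuck-at-0], N6=0, N7=1.
So the outputs are Y1=0, Y2=1. (Without the fault they would be Y1=1, Y2=1.)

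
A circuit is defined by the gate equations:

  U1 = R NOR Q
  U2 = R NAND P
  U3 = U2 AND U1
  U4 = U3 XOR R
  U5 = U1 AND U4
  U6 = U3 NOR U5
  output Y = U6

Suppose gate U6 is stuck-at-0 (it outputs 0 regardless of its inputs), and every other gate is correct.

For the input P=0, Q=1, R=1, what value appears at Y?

Propagate with U6 forced: U1=0, U2=1, U3=0, U4=1, U5=0, U6=0 [stuck-at-0].
So Y = 0. (Without the fault it would be 1.)

0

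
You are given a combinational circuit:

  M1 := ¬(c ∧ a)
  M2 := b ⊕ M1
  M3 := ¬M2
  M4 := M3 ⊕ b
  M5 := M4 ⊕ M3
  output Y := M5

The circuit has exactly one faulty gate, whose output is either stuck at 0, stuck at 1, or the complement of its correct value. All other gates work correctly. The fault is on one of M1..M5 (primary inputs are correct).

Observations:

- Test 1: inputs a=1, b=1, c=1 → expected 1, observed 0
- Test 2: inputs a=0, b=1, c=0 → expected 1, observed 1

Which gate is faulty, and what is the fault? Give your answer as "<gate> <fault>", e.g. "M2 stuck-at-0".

M4 stuck-at-0

Fault-free values for test 1 (a=1, b=1, c=1): M1=0, M2=1, M3=0, M4=1, M5=1, giving Y=1. Observed 0.
Test 1: faults giving observed 0 are {M4 stuck-at-0, M4 inverted output, M5 stuck-at-0, M5 inverted output}.
Test 2 (a=0, b=1, c=0): fault-free M1=1, M2=0, M3=1, M4=0, M5=1 → 1; observed 1. Eliminates M4 inverted output, M5 stuck-at-0, M5 inverted output.
Only M4 stuck-at-0 is consistent with every test.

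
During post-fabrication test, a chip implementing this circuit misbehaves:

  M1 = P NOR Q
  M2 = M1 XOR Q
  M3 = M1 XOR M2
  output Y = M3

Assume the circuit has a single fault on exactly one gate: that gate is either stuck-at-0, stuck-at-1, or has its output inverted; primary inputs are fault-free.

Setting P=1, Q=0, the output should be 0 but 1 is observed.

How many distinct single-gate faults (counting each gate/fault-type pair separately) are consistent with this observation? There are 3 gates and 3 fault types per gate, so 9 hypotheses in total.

4

Fault-free: M1=0, M2=0, M3=0 → 0. Observed 1.
  M1 stuck-at-0: output 0 ✗
  M1 stuck-at-1: output 0 ✗
  M1 inverted output: output 0 ✗
  M2 stuck-at-0: output 0 ✗
  M2 stuck-at-1: output 1 ✓
  M2 inverted output: output 1 ✓
  M3 stuck-at-0: output 0 ✗
  M3 stuck-at-1: output 1 ✓
  M3 inverted output: output 1 ✓
Consistent faults: {M2 stuck-at-1, M2 inverted output, M3 stuck-at-1, M3 inverted output} — 4 in all.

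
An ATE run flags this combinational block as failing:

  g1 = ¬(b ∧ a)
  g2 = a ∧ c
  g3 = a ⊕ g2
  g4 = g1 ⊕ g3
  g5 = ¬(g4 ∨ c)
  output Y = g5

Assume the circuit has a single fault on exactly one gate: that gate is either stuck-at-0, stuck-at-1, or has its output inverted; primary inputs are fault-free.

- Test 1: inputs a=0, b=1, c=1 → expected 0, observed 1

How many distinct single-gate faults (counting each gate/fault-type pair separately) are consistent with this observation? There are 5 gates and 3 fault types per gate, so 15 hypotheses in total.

Fault-free: g1=1, g2=0, g3=0, g4=1, g5=0 → 0. Observed 1.
  g1: none of the 3 fault types match ✗
  g2: none of the 3 fault types match ✗
  g3: none of the 3 fault types match ✗
  g4: none of the 3 fault types match ✗
  g5: stuck-at-1, inverted output ✓; others ✗
Consistent faults: {g5 stuck-at-1, g5 inverted output} — 2 in all.

2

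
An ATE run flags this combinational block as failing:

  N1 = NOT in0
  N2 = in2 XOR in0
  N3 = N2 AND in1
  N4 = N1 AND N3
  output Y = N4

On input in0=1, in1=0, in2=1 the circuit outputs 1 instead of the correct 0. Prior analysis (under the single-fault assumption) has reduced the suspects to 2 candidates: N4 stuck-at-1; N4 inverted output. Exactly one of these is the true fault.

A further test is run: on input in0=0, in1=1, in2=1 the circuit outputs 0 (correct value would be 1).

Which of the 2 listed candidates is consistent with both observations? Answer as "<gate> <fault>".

Evaluate each candidate on input in0=0, in1=1, in2=1:
  N4 stuck-at-1: N1=1, N2=1, N3=1, N4=1 [stuck-at-1] → 1 — eliminated
  N4 inverted output: N1=1, N2=1, N3=1, N4=0 [inverted output] → 0 — matches
Only N4 inverted output reproduces the observed 0.

N4 inverted output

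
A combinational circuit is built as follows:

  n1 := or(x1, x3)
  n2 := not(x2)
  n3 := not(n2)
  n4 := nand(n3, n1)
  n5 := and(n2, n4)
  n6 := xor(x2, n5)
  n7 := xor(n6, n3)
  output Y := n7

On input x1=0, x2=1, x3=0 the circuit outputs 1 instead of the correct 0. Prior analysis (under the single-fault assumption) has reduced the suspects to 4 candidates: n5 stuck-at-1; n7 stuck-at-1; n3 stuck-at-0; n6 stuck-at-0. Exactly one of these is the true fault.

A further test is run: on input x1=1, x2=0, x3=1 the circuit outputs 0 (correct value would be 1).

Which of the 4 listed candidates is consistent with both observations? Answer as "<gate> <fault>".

n6 stuck-at-0

Evaluate each candidate on input x1=1, x2=0, x3=1:
  n5 stuck-at-1: n1=1, n2=1, n3=0, n4=1, n5=1 [stuck-at-1], n6=1, n7=1 → 1 — eliminated
  n7 stuck-at-1: n1=1, n2=1, n3=0, n4=1, n5=1, n6=1, n7=1 [stuck-at-1] → 1 — eliminated
  n3 stuck-at-0: n1=1, n2=1, n3=0 [stuck-at-0], n4=1, n5=1, n6=1, n7=1 → 1 — eliminated
  n6 stuck-at-0: n1=1, n2=1, n3=0, n4=1, n5=1, n6=0 [stuck-at-0], n7=0 → 0 — matches
Only n6 stuck-at-0 reproduces the observed 0.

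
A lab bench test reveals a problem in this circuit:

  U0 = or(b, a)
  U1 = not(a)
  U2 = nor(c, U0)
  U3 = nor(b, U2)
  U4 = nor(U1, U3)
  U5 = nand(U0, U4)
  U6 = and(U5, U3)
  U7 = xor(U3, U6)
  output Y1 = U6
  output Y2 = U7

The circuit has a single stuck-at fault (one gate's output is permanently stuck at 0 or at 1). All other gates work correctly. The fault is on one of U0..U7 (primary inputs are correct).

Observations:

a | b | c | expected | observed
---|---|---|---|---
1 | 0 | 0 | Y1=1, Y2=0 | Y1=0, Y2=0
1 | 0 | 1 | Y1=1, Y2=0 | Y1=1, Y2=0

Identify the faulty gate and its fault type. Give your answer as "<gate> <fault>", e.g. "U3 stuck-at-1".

Fault-free values for test 1 (a=1, b=0, c=0): U0=1, U1=0, U2=0, U3=1, U4=0, U5=1, U6=1, U7=0, giving Y1=1, Y2=0. Observed Y1=0, Y2=0.
Test 1: faults giving observed Y1=0, Y2=0 are {U0 stuck-at-0, U2 stuck-at-1, U3 stuck-at-0}.
Test 2 (a=1, b=0, c=1): fault-free U0=1, U1=0, U2=0, U3=1, U4=0, U5=1, U6=1, U7=0 → Y1=1, Y2=0; observed Y1=1, Y2=0. Eliminates U2 stuck-at-1, U3 stuck-at-0.
Only U0 stuck-at-0 is consistent with every test.

U0 stuck-at-0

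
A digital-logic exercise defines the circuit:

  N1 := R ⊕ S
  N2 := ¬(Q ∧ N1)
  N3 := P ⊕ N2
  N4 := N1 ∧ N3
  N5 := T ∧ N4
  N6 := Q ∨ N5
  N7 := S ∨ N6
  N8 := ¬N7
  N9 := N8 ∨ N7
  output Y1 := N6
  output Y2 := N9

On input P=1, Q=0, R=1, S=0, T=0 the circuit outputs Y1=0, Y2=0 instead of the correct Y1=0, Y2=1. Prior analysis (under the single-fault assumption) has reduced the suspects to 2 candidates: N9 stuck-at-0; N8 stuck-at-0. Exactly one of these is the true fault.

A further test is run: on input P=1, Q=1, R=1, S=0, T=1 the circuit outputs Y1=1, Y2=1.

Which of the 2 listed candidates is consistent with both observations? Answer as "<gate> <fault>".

N8 stuck-at-0

Evaluate each candidate on input P=1, Q=1, R=1, S=0, T=1:
  N9 stuck-at-0: N1=1, N2=0, N3=1, N4=1, N5=1, N6=1, N7=1, N8=0, N9=0 [stuck-at-0] → Y1=1, Y2=0 — eliminated
  N8 stuck-at-0: N1=1, N2=0, N3=1, N4=1, N5=1, N6=1, N7=1, N8=0 [stuck-at-0], N9=1 → Y1=1, Y2=1 — matches
Only N8 stuck-at-0 reproduces the observed Y1=1, Y2=1.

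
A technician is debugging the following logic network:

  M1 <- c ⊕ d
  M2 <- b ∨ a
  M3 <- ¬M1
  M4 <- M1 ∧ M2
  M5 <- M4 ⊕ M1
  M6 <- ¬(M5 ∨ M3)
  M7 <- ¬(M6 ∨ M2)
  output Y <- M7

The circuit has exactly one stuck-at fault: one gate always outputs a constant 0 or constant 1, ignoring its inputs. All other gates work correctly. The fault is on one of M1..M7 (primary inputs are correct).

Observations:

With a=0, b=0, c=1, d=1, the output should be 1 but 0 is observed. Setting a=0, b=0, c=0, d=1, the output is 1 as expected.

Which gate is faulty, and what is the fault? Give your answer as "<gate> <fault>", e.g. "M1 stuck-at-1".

M3 stuck-at-0

Fault-free values for test 1 (a=0, b=0, c=1, d=1): M1=0, M2=0, M3=1, M4=0, M5=0, M6=0, M7=1, giving Y=1. Observed 0.
Test 1: faults giving observed 0 are {M2 stuck-at-1, M3 stuck-at-0, M6 stuck-at-1, M7 stuck-at-0}.
Test 2 (a=0, b=0, c=0, d=1): fault-free M1=1, M2=0, M3=0, M4=0, M5=1, M6=0, M7=1 → 1; observed 1. Eliminates M2 stuck-at-1, M6 stuck-at-1, M7 stuck-at-0.
Only M3 stuck-at-0 is consistent with every test.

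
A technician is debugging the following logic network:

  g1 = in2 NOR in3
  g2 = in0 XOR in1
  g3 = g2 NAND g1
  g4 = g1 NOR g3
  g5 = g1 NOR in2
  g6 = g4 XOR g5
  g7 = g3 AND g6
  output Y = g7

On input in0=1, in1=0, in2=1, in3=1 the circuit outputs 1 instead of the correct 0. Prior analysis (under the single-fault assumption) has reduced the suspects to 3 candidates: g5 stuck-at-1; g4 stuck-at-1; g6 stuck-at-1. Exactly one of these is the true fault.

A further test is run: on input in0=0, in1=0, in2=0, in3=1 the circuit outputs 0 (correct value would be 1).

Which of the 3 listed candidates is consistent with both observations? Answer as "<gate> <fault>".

g4 stuck-at-1

Evaluate each candidate on input in0=0, in1=0, in2=0, in3=1:
  g5 stuck-at-1: g1=0, g2=0, g3=1, g4=0, g5=1 [stuck-at-1], g6=1, g7=1 → 1 — eliminated
  g4 stuck-at-1: g1=0, g2=0, g3=1, g4=1 [stuck-at-1], g5=1, g6=0, g7=0 → 0 — matches
  g6 stuck-at-1: g1=0, g2=0, g3=1, g4=0, g5=1, g6=1 [stuck-at-1], g7=1 → 1 — eliminated
Only g4 stuck-at-1 reproduces the observed 0.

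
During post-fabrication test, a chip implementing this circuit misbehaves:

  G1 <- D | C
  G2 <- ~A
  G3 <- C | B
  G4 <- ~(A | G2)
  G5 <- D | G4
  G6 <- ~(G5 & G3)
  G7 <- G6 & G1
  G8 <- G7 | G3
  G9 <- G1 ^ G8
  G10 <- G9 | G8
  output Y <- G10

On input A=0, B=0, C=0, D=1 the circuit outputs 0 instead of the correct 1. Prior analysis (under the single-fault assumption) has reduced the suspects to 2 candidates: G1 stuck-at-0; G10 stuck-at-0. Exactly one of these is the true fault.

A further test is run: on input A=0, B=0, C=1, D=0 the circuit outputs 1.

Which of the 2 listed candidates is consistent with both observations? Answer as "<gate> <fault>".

Evaluate each candidate on input A=0, B=0, C=1, D=0:
  G1 stuck-at-0: G1=0 [stuck-at-0], G2=1, G3=1, G4=0, G5=0, G6=1, G7=0, G8=1, G9=1, G10=1 → 1 — matches
  G10 stuck-at-0: G1=1, G2=1, G3=1, G4=0, G5=0, G6=1, G7=1, G8=1, G9=0, G10=0 [stuck-at-0] → 0 — eliminated
Only G1 stuck-at-0 reproduces the observed 1.

G1 stuck-at-0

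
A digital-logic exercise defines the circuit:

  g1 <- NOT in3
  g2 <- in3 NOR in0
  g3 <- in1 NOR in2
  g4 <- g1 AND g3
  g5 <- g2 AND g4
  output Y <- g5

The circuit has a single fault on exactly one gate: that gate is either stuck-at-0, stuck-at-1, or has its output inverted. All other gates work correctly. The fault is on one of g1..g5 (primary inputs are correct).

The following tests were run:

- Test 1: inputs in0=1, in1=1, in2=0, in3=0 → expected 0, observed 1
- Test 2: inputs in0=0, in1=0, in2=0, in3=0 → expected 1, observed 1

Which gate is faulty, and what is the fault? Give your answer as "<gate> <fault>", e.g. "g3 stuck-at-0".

Fault-free values for test 1 (in0=1, in1=1, in2=0, in3=0): g1=1, g2=0, g3=0, g4=0, g5=0, giving Y=0. Observed 1.
Test 1: faults giving observed 1 are {g5 stuck-at-1, g5 inverted output}.
Test 2 (in0=0, in1=0, in2=0, in3=0): fault-free g1=1, g2=1, g3=1, g4=1, g5=1 → 1; observed 1. Eliminates g5 inverted output.
Only g5 stuck-at-1 is consistent with every test.

g5 stuck-at-1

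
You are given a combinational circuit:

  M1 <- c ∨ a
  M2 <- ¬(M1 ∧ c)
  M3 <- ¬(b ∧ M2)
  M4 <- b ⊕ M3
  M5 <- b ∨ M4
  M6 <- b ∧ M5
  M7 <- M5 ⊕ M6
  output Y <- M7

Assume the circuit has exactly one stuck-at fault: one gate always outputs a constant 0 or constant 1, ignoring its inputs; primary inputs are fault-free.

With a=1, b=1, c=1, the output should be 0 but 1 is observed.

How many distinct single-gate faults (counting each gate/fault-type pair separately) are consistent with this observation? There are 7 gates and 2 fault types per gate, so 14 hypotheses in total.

Fault-free: M1=1, M2=0, M3=1, M4=0, M5=1, M6=1, M7=0 → 0. Observed 1.
  M1 stuck-at-0: output 0 ✗
  M1 stuck-at-1: output 0 ✗
  M2 stuck-at-0: output 0 ✗
  M2 stuck-at-1: output 0 ✗
  M3 stuck-at-0: output 0 ✗
  M3 stuck-at-1: output 0 ✗
  M4 stuck-at-0: output 0 ✗
  M4 stuck-at-1: output 0 ✗
  M5 stuck-at-0: output 0 ✗
  M5 stuck-at-1: output 0 ✗
  M6 stuck-at-0: output 1 ✓
  M6 stuck-at-1: output 0 ✗
  M7 stuck-at-0: output 0 ✗
  M7 stuck-at-1: output 1 ✓
Consistent faults: {M6 stuck-at-0, M7 stuck-at-1} — 2 in all.

2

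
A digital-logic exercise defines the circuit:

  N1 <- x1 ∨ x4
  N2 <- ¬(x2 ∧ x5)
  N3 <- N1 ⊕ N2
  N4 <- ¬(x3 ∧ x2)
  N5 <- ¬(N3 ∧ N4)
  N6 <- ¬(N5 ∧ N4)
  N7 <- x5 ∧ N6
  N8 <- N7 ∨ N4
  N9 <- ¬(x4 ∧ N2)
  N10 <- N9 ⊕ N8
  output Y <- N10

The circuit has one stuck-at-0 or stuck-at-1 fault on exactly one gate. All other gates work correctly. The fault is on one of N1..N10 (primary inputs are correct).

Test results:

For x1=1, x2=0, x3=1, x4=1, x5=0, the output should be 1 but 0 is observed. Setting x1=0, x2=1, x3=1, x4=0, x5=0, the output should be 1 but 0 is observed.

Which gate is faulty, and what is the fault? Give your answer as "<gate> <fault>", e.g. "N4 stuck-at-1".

N10 stuck-at-0

Fault-free values for test 1 (x1=1, x2=0, x3=1, x4=1, x5=0): N1=1, N2=1, N3=0, N4=1, N5=1, N6=0, N7=0, N8=1, N9=0, N10=1, giving Y=1. Observed 0.
Test 1: faults giving observed 0 are {N2 stuck-at-0, N4 stuck-at-0, N8 stuck-at-0, N9 stuck-at-1, N10 stuck-at-0}.
Test 2 (x1=0, x2=1, x3=1, x4=0, x5=0): fault-free N1=0, N2=1, N3=1, N4=0, N5=1, N6=1, N7=0, N8=0, N9=1, N10=1 → 1; observed 0. Eliminates N2 stuck-at-0, N4 stuck-at-0, N8 stuck-at-0, N9 stuck-at-1.
Only N10 stuck-at-0 is consistent with every test.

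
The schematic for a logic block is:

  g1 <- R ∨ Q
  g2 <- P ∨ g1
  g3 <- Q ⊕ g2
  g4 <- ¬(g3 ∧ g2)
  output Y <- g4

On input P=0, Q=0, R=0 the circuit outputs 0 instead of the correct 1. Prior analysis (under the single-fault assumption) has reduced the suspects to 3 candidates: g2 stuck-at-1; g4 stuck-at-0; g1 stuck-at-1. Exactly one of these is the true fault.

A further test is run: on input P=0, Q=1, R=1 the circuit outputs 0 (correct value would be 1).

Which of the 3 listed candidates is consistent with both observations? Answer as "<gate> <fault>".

g4 stuck-at-0

Evaluate each candidate on input P=0, Q=1, R=1:
  g2 stuck-at-1: g1=1, g2=1 [stuck-at-1], g3=0, g4=1 → 1 — eliminated
  g4 stuck-at-0: g1=1, g2=1, g3=0, g4=0 [stuck-at-0] → 0 — matches
  g1 stuck-at-1: g1=1 [stuck-at-1], g2=1, g3=0, g4=1 → 1 — eliminated
Only g4 stuck-at-0 reproduces the observed 0.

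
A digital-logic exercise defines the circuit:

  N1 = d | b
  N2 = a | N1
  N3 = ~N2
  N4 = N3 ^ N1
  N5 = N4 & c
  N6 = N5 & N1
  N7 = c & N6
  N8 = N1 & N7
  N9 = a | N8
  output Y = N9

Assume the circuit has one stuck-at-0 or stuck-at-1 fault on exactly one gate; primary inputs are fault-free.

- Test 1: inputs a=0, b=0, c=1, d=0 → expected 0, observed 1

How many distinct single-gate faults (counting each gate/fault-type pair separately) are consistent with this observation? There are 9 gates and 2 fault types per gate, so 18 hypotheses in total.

3

Fault-free: N1=0, N2=0, N3=1, N4=1, N5=1, N6=0, N7=0, N8=0, N9=0 → 0. Observed 1.
  N1: stuck-at-1 ✓; others ✗
  N2: none of the 2 fault types match ✗
  N3: none of the 2 fault types match ✗
  N4: none of the 2 fault types match ✗
  N5: none of the 2 fault types match ✗
  N6: none of the 2 fault types match ✗
  N7: none of the 2 fault types match ✗
  N8: stuck-at-1 ✓; others ✗
  N9: stuck-at-1 ✓; others ✗
Consistent faults: {N1 stuck-at-1, N8 stuck-at-1, N9 stuck-at-1} — 3 in all.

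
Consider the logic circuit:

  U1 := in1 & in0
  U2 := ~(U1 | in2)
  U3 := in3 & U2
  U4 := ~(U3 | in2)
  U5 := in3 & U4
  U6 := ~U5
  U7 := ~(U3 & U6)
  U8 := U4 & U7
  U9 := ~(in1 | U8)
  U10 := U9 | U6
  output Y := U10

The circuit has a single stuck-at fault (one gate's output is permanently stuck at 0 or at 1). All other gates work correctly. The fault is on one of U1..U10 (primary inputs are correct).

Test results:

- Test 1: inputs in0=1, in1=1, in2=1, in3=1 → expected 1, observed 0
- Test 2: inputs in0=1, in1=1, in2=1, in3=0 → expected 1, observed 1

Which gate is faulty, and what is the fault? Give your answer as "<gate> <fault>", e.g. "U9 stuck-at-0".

U4 stuck-at-1

Fault-free values for test 1 (in0=1, in1=1, in2=1, in3=1): U1=1, U2=0, U3=0, U4=0, U5=0, U6=1, U7=1, U8=0, U9=0, U10=1, giving Y=1. Observed 0.
Test 1: faults giving observed 0 are {U4 stuck-at-1, U5 stuck-at-1, U6 stuck-at-0, U10 stuck-at-0}.
Test 2 (in0=1, in1=1, in2=1, in3=0): fault-free U1=1, U2=0, U3=0, U4=0, U5=0, U6=1, U7=1, U8=0, U9=0, U10=1 → 1; observed 1. Eliminates U5 stuck-at-1, U6 stuck-at-0, U10 stuck-at-0.
Only U4 stuck-at-1 is consistent with every test.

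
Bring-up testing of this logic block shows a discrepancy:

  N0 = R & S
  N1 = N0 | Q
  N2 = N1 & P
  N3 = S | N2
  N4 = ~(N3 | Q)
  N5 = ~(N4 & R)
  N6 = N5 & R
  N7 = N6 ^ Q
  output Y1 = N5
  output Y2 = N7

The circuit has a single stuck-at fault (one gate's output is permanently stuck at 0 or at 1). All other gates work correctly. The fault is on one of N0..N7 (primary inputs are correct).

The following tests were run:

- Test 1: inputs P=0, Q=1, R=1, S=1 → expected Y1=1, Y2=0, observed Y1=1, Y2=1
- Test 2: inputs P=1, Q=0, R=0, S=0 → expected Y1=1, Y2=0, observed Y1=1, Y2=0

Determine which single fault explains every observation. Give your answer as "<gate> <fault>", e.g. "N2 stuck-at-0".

N6 stuck-at-0

Fault-free values for test 1 (P=0, Q=1, R=1, S=1): N0=1, N1=1, N2=0, N3=1, N4=0, N5=1, N6=1, N7=0, giving Y1=1, Y2=0. Observed Y1=1, Y2=1.
Test 1: faults giving observed Y1=1, Y2=1 are {N6 stuck-at-0, N7 stuck-at-1}.
Test 2 (P=1, Q=0, R=0, S=0): fault-free N0=0, N1=0, N2=0, N3=0, N4=1, N5=1, N6=0, N7=0 → Y1=1, Y2=0; observed Y1=1, Y2=0. Eliminates N7 stuck-at-1.
Only N6 stuck-at-0 is consistent with every test.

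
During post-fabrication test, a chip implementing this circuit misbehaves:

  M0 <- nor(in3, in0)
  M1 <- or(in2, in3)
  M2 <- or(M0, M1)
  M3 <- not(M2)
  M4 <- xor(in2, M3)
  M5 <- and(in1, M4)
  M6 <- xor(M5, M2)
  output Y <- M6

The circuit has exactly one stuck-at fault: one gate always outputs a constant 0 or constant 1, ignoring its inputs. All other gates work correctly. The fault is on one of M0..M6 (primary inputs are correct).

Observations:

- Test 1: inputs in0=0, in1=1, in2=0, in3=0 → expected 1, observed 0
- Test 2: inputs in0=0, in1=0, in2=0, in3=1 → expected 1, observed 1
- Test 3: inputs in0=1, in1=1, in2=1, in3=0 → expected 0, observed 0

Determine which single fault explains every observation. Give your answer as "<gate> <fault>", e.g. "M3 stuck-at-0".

M4 stuck-at-1

Fault-free values for test 1 (in0=0, in1=1, in2=0, in3=0): M0=1, M1=0, M2=1, M3=0, M4=0, M5=0, M6=1, giving Y=1. Observed 0.
Test 1: faults giving observed 0 are {M3 stuck-at-1, M4 stuck-at-1, M5 stuck-at-1, M6 stuck-at-0}.
Test 2 (in0=0, in1=0, in2=0, in3=1): fault-free M0=0, M1=1, M2=1, M3=0, M4=0, M5=0, M6=1 → 1; observed 1. Eliminates M5 stuck-at-1, M6 stuck-at-0.
Test 3 (in0=1, in1=1, in2=1, in3=0): fault-free M0=0, M1=1, M2=1, M3=0, M4=1, M5=1, M6=0 → 0; observed 0. Eliminates M3 stuck-at-1.
Only M4 stuck-at-1 is consistent with every test.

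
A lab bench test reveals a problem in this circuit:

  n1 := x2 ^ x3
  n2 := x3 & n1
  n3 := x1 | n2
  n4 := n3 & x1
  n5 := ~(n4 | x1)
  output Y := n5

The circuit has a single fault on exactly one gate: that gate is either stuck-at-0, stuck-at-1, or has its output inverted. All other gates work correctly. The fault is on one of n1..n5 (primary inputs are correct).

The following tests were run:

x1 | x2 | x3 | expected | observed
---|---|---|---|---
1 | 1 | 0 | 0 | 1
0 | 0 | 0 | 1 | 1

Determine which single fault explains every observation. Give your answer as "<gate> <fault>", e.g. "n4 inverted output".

Fault-free values for test 1 (x1=1, x2=1, x3=0): n1=1, n2=0, n3=1, n4=1, n5=0, giving Y=0. Observed 1.
Test 1: faults giving observed 1 are {n5 stuck-at-1, n5 inverted output}.
Test 2 (x1=0, x2=0, x3=0): fault-free n1=0, n2=0, n3=0, n4=0, n5=1 → 1; observed 1. Eliminates n5 inverted output.
Only n5 stuck-at-1 is consistent with every test.

n5 stuck-at-1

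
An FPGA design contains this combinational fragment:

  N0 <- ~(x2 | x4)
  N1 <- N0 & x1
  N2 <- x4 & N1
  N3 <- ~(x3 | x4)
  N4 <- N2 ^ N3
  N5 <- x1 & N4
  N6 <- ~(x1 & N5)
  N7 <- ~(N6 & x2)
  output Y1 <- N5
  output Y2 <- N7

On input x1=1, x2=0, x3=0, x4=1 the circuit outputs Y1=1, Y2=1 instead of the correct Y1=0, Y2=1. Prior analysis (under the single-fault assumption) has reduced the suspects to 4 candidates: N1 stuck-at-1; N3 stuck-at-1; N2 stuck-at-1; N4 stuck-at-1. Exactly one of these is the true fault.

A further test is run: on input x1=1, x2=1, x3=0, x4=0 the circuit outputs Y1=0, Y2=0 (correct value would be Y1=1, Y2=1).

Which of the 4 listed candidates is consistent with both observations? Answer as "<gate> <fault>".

N2 stuck-at-1

Evaluate each candidate on input x1=1, x2=1, x3=0, x4=0:
  N1 stuck-at-1: N0=0, N1=1 [stuck-at-1], N2=0, N3=1, N4=1, N5=1, N6=0, N7=1 → Y1=1, Y2=1 — eliminated
  N3 stuck-at-1: N0=0, N1=0, N2=0, N3=1 [stuck-at-1], N4=1, N5=1, N6=0, N7=1 → Y1=1, Y2=1 — eliminated
  N2 stuck-at-1: N0=0, N1=0, N2=1 [stuck-at-1], N3=1, N4=0, N5=0, N6=1, N7=0 → Y1=0, Y2=0 — matches
  N4 stuck-at-1: N0=0, N1=0, N2=0, N3=1, N4=1 [stuck-at-1], N5=1, N6=0, N7=1 → Y1=1, Y2=1 — eliminated
Only N2 stuck-at-1 reproduces the observed Y1=0, Y2=0.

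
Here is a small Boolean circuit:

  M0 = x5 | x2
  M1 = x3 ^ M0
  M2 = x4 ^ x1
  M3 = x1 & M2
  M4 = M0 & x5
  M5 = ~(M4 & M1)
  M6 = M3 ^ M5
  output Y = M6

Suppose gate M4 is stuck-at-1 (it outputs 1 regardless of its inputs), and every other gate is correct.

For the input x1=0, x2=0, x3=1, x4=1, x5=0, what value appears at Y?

Propagate with M4 forced: M0=0, M1=1, M2=1, M3=0, M4=1 [stuck-at-1], M5=0, M6=0.
So Y = 0. (Without the fault it would be 1.)

0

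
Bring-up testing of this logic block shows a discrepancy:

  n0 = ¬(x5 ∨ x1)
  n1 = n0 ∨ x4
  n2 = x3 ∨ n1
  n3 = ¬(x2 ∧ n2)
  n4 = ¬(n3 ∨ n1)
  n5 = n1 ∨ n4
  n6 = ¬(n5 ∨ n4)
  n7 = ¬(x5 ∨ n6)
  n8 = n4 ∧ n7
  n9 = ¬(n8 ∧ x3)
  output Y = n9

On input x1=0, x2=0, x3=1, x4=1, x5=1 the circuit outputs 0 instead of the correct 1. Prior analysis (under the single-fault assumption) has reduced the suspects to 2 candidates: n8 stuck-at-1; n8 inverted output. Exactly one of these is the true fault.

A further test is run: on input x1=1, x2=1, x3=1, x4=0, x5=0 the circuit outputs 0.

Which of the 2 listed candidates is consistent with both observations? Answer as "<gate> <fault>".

n8 stuck-at-1

Evaluate each candidate on input x1=1, x2=1, x3=1, x4=0, x5=0:
  n8 stuck-at-1: n0=0, n1=0, n2=1, n3=0, n4=1, n5=1, n6=0, n7=1, n8=1 [stuck-at-1], n9=0 → 0 — matches
  n8 inverted output: n0=0, n1=0, n2=1, n3=0, n4=1, n5=1, n6=0, n7=1, n8=0 [inverted output], n9=1 → 1 — eliminated
Only n8 stuck-at-1 reproduces the observed 0.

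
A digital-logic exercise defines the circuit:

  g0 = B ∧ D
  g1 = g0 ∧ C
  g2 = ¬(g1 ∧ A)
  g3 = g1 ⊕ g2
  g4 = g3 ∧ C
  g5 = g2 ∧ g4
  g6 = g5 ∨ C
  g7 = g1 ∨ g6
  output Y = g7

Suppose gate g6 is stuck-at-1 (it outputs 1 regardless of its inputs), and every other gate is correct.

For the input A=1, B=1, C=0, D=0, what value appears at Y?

Propagate with g6 forced: g0=0, g1=0, g2=1, g3=1, g4=0, g5=0, g6=1 [stuck-at-1], g7=1.
So Y = 1. (Without the fault it would be 0.)

1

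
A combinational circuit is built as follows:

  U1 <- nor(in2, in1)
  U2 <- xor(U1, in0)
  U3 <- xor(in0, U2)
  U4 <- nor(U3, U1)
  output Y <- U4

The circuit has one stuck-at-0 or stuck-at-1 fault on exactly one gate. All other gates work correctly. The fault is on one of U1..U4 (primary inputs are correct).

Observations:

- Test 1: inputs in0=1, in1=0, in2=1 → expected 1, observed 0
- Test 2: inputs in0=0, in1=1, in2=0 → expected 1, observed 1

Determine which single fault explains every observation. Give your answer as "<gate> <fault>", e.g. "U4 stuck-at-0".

U2 stuck-at-0

Fault-free values for test 1 (in0=1, in1=0, in2=1): U1=0, U2=1, U3=0, U4=1, giving Y=1. Observed 0.
Test 1: faults giving observed 0 are {U1 stuck-at-1, U2 stuck-at-0, U3 stuck-at-1, U4 stuck-at-0}.
Test 2 (in0=0, in1=1, in2=0): fault-free U1=0, U2=0, U3=0, U4=1 → 1; observed 1. Eliminates U1 stuck-at-1, U3 stuck-at-1, U4 stuck-at-0.
Only U2 stuck-at-0 is consistent with every test.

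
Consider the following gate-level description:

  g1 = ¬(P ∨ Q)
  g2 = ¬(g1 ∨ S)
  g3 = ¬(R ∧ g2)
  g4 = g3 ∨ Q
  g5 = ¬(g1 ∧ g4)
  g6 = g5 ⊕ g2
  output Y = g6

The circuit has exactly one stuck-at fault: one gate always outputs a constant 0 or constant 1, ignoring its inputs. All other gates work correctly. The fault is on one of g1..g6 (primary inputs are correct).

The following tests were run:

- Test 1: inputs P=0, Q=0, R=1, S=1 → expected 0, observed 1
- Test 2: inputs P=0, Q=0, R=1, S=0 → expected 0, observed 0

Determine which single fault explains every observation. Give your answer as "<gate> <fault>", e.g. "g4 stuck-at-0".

g1 stuck-at-0

Fault-free values for test 1 (P=0, Q=0, R=1, S=1): g1=1, g2=0, g3=1, g4=1, g5=0, g6=0, giving Y=0. Observed 1.
Test 1: faults giving observed 1 are {g1 stuck-at-0, g3 stuck-at-0, g4 stuck-at-0, g5 stuck-at-1, g6 stuck-at-1}.
Test 2 (P=0, Q=0, R=1, S=0): fault-free g1=1, g2=0, g3=1, g4=1, g5=0, g6=0 → 0; observed 0. Eliminates g3 stuck-at-0, g4 stuck-at-0, g5 stuck-at-1, g6 stuck-at-1.
Only g1 stuck-at-0 is consistent with every test.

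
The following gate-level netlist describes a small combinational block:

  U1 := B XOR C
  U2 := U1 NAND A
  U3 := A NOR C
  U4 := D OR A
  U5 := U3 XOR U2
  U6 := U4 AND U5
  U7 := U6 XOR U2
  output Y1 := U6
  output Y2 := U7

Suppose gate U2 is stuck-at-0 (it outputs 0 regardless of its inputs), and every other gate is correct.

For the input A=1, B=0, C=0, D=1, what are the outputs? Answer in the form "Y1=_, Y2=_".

Propagate with U2 forced: U1=0, U2=0 [stuck-at-0], U3=0, U4=1, U5=0, U6=0, U7=0.
So the outputs are Y1=0, Y2=0. (Without the fault they would be Y1=1, Y2=0.)

Y1=0, Y2=0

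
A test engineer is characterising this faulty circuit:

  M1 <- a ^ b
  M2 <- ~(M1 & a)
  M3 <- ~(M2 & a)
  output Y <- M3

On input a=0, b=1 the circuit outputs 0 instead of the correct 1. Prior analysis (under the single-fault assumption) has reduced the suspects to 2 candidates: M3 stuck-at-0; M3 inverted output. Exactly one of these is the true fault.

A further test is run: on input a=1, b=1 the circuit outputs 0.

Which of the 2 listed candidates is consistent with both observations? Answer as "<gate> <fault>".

Evaluate each candidate on input a=1, b=1:
  M3 stuck-at-0: M1=0, M2=1, M3=0 [stuck-at-0] → 0 — matches
  M3 inverted output: M1=0, M2=1, M3=1 [inverted output] → 1 — eliminated
Only M3 stuck-at-0 reproduces the observed 0.

M3 stuck-at-0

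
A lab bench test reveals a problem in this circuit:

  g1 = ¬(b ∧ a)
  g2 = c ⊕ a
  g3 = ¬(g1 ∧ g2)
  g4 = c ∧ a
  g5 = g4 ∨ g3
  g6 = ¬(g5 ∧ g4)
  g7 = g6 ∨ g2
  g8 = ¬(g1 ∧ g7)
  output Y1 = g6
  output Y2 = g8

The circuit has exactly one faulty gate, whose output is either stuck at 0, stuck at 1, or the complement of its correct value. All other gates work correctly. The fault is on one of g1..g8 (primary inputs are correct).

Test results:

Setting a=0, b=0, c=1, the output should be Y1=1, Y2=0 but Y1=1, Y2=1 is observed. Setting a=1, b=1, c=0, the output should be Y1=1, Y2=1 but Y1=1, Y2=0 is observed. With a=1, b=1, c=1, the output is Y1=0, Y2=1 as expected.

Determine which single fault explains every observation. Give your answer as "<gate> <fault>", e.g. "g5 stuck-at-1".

Fault-free values for test 1 (a=0, b=0, c=1): g1=1, g2=1, g3=0, g4=0, g5=0, g6=1, g7=1, g8=0, giving Y1=1, Y2=0. Observed Y1=1, Y2=1.
Test 1: faults giving observed Y1=1, Y2=1 are {g1 stuck-at-0, g1 inverted output, g7 stuck-at-0, g7 inverted output, g8 stuck-at-1, g8 inverted output}.
Test 2 (a=1, b=1, c=0): fault-free g1=0, g2=1, g3=1, g4=0, g5=1, g6=1, g7=1, g8=1 → Y1=1, Y2=1; observed Y1=1, Y2=0. Eliminates g1 stuck-at-0, g7 stuck-at-0, g7 inverted output, g8 stuck-at-1.
Test 3 (a=1, b=1, c=1): fault-free g1=0, g2=0, g3=1, g4=1, g5=1, g6=0, g7=0, g8=1 → Y1=0, Y2=1; observed Y1=0, Y2=1. Eliminates g8 inverted output.
Only g1 inverted output is consistent with every test.

g1 inverted output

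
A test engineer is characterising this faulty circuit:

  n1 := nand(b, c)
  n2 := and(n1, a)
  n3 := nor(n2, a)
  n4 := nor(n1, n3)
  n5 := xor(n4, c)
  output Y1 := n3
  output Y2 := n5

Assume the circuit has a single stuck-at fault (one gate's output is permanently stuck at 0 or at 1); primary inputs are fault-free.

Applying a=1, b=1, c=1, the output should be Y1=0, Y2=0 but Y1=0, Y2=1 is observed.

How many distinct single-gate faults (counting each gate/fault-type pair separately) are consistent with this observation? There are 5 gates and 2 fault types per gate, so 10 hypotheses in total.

Fault-free: n1=0, n2=0, n3=0, n4=1, n5=0 → Y1=0, Y2=0. Observed Y1=0, Y2=1.
  n1 stuck-at-0: output Y1=0, Y2=0 ✗
  n1 stuck-at-1: output Y1=0, Y2=1 ✓
  n2 stuck-at-0: output Y1=0, Y2=0 ✗
  n2 stuck-at-1: output Y1=0, Y2=0 ✗
  n3 stuck-at-0: output Y1=0, Y2=0 ✗
  n3 stuck-at-1: output Y1=1, Y2=1 ✗
  n4 stuck-at-0: output Y1=0, Y2=1 ✓
  n4 stuck-at-1: output Y1=0, Y2=0 ✗
  n5 stuck-at-0: output Y1=0, Y2=0 ✗
  n5 stuck-at-1: output Y1=0, Y2=1 ✓
Consistent faults: {n1 stuck-at-1, n4 stuck-at-0, n5 stuck-at-1} — 3 in all.

3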